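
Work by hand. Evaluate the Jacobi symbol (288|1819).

-1

Pull out 2^5: since 1819 ≡ 3 (mod 8), (2/1819) = -1, so (2/1819)^5 = -1.
Reciprocity: 9 ≡ 1 and 1819 ≡ 3 (mod 4), so (9/1819) = +(1819/9).
Reduce top mod 9: now compute (1/9).
Reached (1/9) = 1. Collecting the sign flips along the way, the symbol is -1.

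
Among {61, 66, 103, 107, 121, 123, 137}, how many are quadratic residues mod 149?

(61/149) = +1 → QR.
(66/149) = -1 → non-residue.
(103/149) = +1 → QR.
(107/149) = +1 → QR.
(121/149) = +1 → QR.
(123/149) = +1 → QR.
(137/149) = -1 → non-residue.
Total quadratic residues among the 7: 5.

5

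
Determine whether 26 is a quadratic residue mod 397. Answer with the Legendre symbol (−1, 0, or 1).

Pull out 2: since 397 ≡ 5 (mod 8), (2/397) = -1.
Reciprocity: 13 ≡ 1 and 397 ≡ 1 (mod 4), so (13/397) = +(397/13).
Reduce top mod 13: now compute (7/13).
Reciprocity: 7 ≡ 3 and 13 ≡ 1 (mod 4), so (7/13) = +(13/7).
Reduce top mod 7: now compute (6/7).
Pull out 2: since 7 ≡ 7 (mod 8), (2/7) = +1.
Reciprocity: 3 ≡ 3 and 7 ≡ 3 (mod 4), so (3/7) = −(7/3).
Reduce top mod 3: now compute (1/3).
Reached (1/3) = 1. Collecting the sign flips along the way, the symbol is +1.

1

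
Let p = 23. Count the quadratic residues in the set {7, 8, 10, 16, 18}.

(7/23) = -1 → non-residue.
(8/23) = +1 → QR.
(10/23) = -1 → non-residue.
(16/23) = +1 → QR.
(18/23) = +1 → QR.
Total quadratic residues among the 5: 3.

3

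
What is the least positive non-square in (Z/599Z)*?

(2/599) = +1, so 2 is a residue.
(3/599) = +1, so 3 is a residue.
(4/599) = +1, so 4 is a residue.
(5/599) = +1, so 5 is a residue.
(6/599) = +1, so 6 is a residue.
(7/599) = −1, so 7 is the smallest positive non-residue mod 599.

7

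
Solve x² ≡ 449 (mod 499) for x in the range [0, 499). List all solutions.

164, 335

Since 499 ≡ 3 (mod 4), a square root of 449 is 449^((499+1)/4) = 449^125 mod 499.
Repeated squaring: 449^2≡5, 449^4≡25, 449^8≡126, 449^16≡407, 449^32≡480, 449^64≡361 (mod 499).
449^125 = 449^(64+32+16+8+4+1) ≡ 335 (mod 499).
Check: 335² = 112225 ≡ 449 (mod 499). The two roots are 164 and 335.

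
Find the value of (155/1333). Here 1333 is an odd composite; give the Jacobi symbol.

Reciprocity: 155 ≡ 3 and 1333 ≡ 1 (mod 4), so (155/1333) = +(1333/155).
Reduce top mod 155: now compute (93/155).
Reciprocity: 93 ≡ 1 and 155 ≡ 3 (mod 4), so (93/155) = +(155/93).
Reduce top mod 93: now compute (62/93).
Pull out 2: since 93 ≡ 5 (mod 8), (2/93) = -1.
Reciprocity: 31 ≡ 3 and 93 ≡ 1 (mod 4), so (31/93) = +(93/31).
Reduce top mod 31: now compute (0/31).
Top reduces to 0: gcd > 1, so the symbol is 0.

0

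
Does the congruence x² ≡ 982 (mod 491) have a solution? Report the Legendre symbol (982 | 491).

First reduce: 982 ≡ 0 (mod 491).
Top reduces to 0: gcd > 1, so the symbol is 0.

0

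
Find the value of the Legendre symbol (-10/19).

First reduce: -10 ≡ 9 (mod 19).
Reciprocity: 9 ≡ 1 and 19 ≡ 3 (mod 4), so (9/19) = +(19/9).
Reduce top mod 9: now compute (1/9).
Reached (1/9) = 1. Collecting the sign flips along the way, the symbol is +1.

1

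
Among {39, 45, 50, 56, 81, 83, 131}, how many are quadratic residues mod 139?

(39/139) = -1 → non-residue.
(45/139) = +1 → QR.
(50/139) = -1 → non-residue.
(56/139) = -1 → non-residue.
(81/139) = +1 → QR.
(83/139) = +1 → QR.
(131/139) = +1 → QR.
Total quadratic residues among the 7: 4.

4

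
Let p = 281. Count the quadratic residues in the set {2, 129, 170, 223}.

3

(2/281) = +1 → QR.
(129/281) = -1 → non-residue.
(170/281) = +1 → QR.
(223/281) = +1 → QR.
Total quadratic residues among the 4: 3.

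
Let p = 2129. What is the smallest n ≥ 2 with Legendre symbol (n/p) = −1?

(2/2129) = +1, so 2 is a residue.
(3/2129) = −1, so 3 is the smallest positive non-residue mod 2129.

3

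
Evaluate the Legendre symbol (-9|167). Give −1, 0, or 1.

-1

First reduce: -9 ≡ 158 (mod 167).
Pull out 2: since 167 ≡ 7 (mod 8), (2/167) = +1.
Reciprocity: 79 ≡ 3 and 167 ≡ 3 (mod 4), so (79/167) = −(167/79).
Reduce top mod 79: now compute (9/79).
Reciprocity: 9 ≡ 1 and 79 ≡ 3 (mod 4), so (9/79) = +(79/9).
Reduce top mod 9: now compute (7/9).
Reciprocity: 7 ≡ 3 and 9 ≡ 1 (mod 4), so (7/9) = +(9/7).
Reduce top mod 7: now compute (2/7).
Pull out 2: since 7 ≡ 7 (mod 8), (2/7) = +1.
Reached (1/7) = 1. Collecting the sign flips along the way, the symbol is -1.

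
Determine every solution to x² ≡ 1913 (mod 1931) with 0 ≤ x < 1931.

Since 1931 ≡ 3 (mod 4), a square root of 1913 is 1913^((1931+1)/4) = 1913^483 mod 1931.
Repeated squaring: 1913^2≡324, 1913^4≡702, 1913^8≡399, 1913^16≡859, 1913^32≡239, 1913^64≡1122, 1913^128≡1803, 1913^256≡936 (mod 1931).
1913^483 = 1913^(256+128+64+32+2+1) ≡ 62 (mod 1931).
Check: 62² = 3844 ≡ 1913 (mod 1931). The two roots are 62 and 1869.

62, 1869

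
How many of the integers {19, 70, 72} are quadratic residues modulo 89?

(19/89) = -1 → non-residue.
(70/89) = -1 → non-residue.
(72/89) = +1 → QR.
Total quadratic residues among the 3: 1.

1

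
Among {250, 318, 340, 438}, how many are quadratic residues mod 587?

(250/587) = +1 → QR.
(318/587) = -1 → non-residue.
(340/587) = -1 → non-residue.
(438/587) = -1 → non-residue.
Total quadratic residues among the 4: 1.

1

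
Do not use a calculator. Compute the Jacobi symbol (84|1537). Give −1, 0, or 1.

Pull out 2^2: since 1537 ≡ 1 (mod 8), (2/1537) = +1, so (2/1537)^2 = +1.
Reciprocity: 21 ≡ 1 and 1537 ≡ 1 (mod 4), so (21/1537) = +(1537/21).
Reduce top mod 21: now compute (4/21).
Pull out 2^2: since 21 ≡ 5 (mod 8), (2/21) = -1, so (2/21)^2 = +1.
Reached (1/21) = 1. Collecting the sign flips along the way, the symbol is +1.

1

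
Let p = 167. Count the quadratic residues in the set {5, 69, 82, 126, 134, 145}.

1

(5/167) = -1 → non-residue.
(69/167) = -1 → non-residue.
(82/167) = -1 → non-residue.
(126/167) = +1 → QR.
(134/167) = -1 → non-residue.
(145/167) = -1 → non-residue.
Total quadratic residues among the 6: 1.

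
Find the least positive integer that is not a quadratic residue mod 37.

2

(2/37) = −1, so 2 is the smallest positive non-residue mod 37.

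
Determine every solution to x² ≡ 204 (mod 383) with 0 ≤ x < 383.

Since 383 ≡ 3 (mod 4), a square root of 204 is 204^((383+1)/4) = 204^96 mod 383.
Repeated squaring: 204^2≡252, 204^4≡309, 204^8≡114, 204^16≡357, 204^32≡293, 204^64≡57 (mod 383).
204^96 = 204^(64+32) ≡ 232 (mod 383).
Check: 232² = 53824 ≡ 204 (mod 383). The two roots are 151 and 232.

151, 232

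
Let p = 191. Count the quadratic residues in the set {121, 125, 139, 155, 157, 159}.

(121/191) = +1 → QR.
(125/191) = +1 → QR.
(139/191) = -1 → non-residue.
(155/191) = -1 → non-residue.
(157/191) = -1 → non-residue.
(159/191) = -1 → non-residue.
Total quadratic residues among the 6: 2.

2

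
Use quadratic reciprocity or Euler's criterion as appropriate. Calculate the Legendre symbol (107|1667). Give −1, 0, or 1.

-1

Reciprocity: 107 ≡ 3 and 1667 ≡ 3 (mod 4), so (107/1667) = −(1667/107).
Reduce top mod 107: now compute (62/107).
Pull out 2: since 107 ≡ 3 (mod 8), (2/107) = -1.
Reciprocity: 31 ≡ 3 and 107 ≡ 3 (mod 4), so (31/107) = −(107/31).
Reduce top mod 31: now compute (14/31).
Pull out 2: since 31 ≡ 7 (mod 8), (2/31) = +1.
Reciprocity: 7 ≡ 3 and 31 ≡ 3 (mod 4), so (7/31) = −(31/7).
Reduce top mod 7: now compute (3/7).
Reciprocity: 3 ≡ 3 and 7 ≡ 3 (mod 4), so (3/7) = −(7/3).
Reduce top mod 3: now compute (1/3).
Reached (1/3) = 1. Collecting the sign flips along the way, the symbol is -1.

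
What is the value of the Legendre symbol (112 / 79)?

First reduce: 112 ≡ 33 (mod 79).
Reciprocity: 33 ≡ 1 and 79 ≡ 3 (mod 4), so (33/79) = +(79/33).
Reduce top mod 33: now compute (13/33).
Reciprocity: 13 ≡ 1 and 33 ≡ 1 (mod 4), so (13/33) = +(33/13).
Reduce top mod 13: now compute (7/13).
Reciprocity: 7 ≡ 3 and 13 ≡ 1 (mod 4), so (7/13) = +(13/7).
Reduce top mod 7: now compute (6/7).
Pull out 2: since 7 ≡ 7 (mod 8), (2/7) = +1.
Reciprocity: 3 ≡ 3 and 7 ≡ 3 (mod 4), so (3/7) = −(7/3).
Reduce top mod 3: now compute (1/3).
Reached (1/3) = 1. Collecting the sign flips along the way, the symbol is -1.

-1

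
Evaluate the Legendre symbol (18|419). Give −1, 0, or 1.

-1

Euler's criterion: (18/419) ≡ 18^209 (mod 419).
18^2 ≡ 324 (mod 419)
18^4 ≡ 226 (mod 419)
18^8 ≡ 377 (mod 419)
18^16 ≡ 88 (mod 419)
18^32 ≡ 202 (mod 419)
18^64 ≡ 161 (mod 419)
18^128 ≡ 362 (mod 419)
18^209 = 18^(128+64+16+1) ≡ 418 (mod 419).
Result is 418 ≡ −1, so (18/419) = −1.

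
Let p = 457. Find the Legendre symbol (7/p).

1

Euler's criterion: (7/457) ≡ 7^228 (mod 457).
7^2 ≡ 49 (mod 457)
7^4 ≡ 116 (mod 457)
7^8 ≡ 203 (mod 457)
7^16 ≡ 79 (mod 457)
7^32 ≡ 300 (mod 457)
7^64 ≡ 428 (mod 457)
7^128 ≡ 384 (mod 457)
7^228 = 7^(128+64+32+4) ≡ 1 (mod 457).
Result is 1, so (7/457) = 1.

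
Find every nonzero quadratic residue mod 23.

1,2,3,4,6,8,9,12,13,16,18

Square k = 1,…,11 (k and 23−k give the same square):
1²=1, 2²=4, 3²=9, 4²=16, 5²≡2, 6²≡13, 7²≡3, 8²≡18, 9²≡12, 10²≡8, 11²≡6 (mod 23).
So the quadratic residues mod 23 are {1, 2, 3, 4, 6, 8, 9, 12, 13, 16, 18}.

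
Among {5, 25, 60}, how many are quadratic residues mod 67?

(5/67) = -1 → non-residue.
(25/67) = +1 → QR.
(60/67) = +1 → QR.
Total quadratic residues among the 3: 2.

2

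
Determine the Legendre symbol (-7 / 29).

1

First reduce: -7 ≡ 22 (mod 29).
Pull out 2: since 29 ≡ 5 (mod 8), (2/29) = -1.
Reciprocity: 11 ≡ 3 and 29 ≡ 1 (mod 4), so (11/29) = +(29/11).
Reduce top mod 11: now compute (7/11).
Reciprocity: 7 ≡ 3 and 11 ≡ 3 (mod 4), so (7/11) = −(11/7).
Reduce top mod 7: now compute (4/7).
Pull out 2^2: since 7 ≡ 7 (mod 8), (2/7) = +1, so (2/7)^2 = +1.
Reached (1/7) = 1. Collecting the sign flips along the way, the symbol is +1.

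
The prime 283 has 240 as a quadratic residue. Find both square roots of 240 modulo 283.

Since 283 ≡ 3 (mod 4), a square root of 240 is 240^((283+1)/4) = 240^71 mod 283.
Repeated squaring: 240^2≡151, 240^4≡161, 240^8≡168, 240^16≡207, 240^32≡116, 240^64≡155 (mod 283).
240^71 = 240^(64+4+2+1) ≡ 250 (mod 283).
Check: 250² = 62500 ≡ 240 (mod 283). The two roots are 33 and 250.

33, 250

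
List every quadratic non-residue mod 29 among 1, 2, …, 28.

2 3 8 10 11 12 14 15 17 18 19 21 26 27

Square k = 1,…,14 (k and 29−k give the same square):
1²=1, 2²=4, 3²=9, 4²=16, 5²=25, 6²≡7, 7²≡20, 8²≡6, 9²≡23, 10²≡13, 11²≡5, 12²≡28, 13²≡24, 14²≡22 (mod 29).
The residues are {1, 4, 5, 6, 7, 9, 13, 16, 20, 22, 23, 24, 25, 28}; the non-residues are the remaining 14 nonzero classes.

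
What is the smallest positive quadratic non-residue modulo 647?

5

(2/647) = +1, so 2 is a residue.
(3/647) = +1, so 3 is a residue.
(4/647) = +1, so 4 is a residue.
(5/647) = −1, so 5 is the smallest positive non-residue mod 647.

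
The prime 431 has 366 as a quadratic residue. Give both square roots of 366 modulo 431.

Since 431 ≡ 3 (mod 4), a square root of 366 is 366^((431+1)/4) = 366^108 mod 431.
Repeated squaring: 366^2≡346, 366^4≡329, 366^8≡60, 366^16≡152, 366^32≡261, 366^64≡23 (mod 431).
366^108 = 366^(64+32+8+4) ≡ 80 (mod 431).
Check: 80² = 6400 ≡ 366 (mod 431). The two roots are 80 and 351.

80, 351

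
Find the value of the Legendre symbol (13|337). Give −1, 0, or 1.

Reciprocity: 13 ≡ 1 and 337 ≡ 1 (mod 4), so (13/337) = +(337/13).
Reduce top mod 13: now compute (12/13).
Pull out 2^2: since 13 ≡ 5 (mod 8), (2/13) = -1, so (2/13)^2 = +1.
Reciprocity: 3 ≡ 3 and 13 ≡ 1 (mod 4), so (3/13) = +(13/3).
Reduce top mod 3: now compute (1/3).
Reached (1/3) = 1. Collecting the sign flips along the way, the symbol is +1.

1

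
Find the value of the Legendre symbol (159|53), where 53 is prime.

First reduce: 159 ≡ 0 (mod 53).
Top reduces to 0: gcd > 1, so the symbol is 0.

0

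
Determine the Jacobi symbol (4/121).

1

Pull out 2^2: since 121 ≡ 1 (mod 8), (2/121) = +1, so (2/121)^2 = +1.
Reached (1/121) = 1. Collecting the sign flips along the way, the symbol is +1.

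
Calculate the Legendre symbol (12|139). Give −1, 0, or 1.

Euler's criterion: (12/139) ≡ 12^69 (mod 139).
12^2 ≡ 5 (mod 139)
12^4 ≡ 25 (mod 139)
12^8 ≡ 69 (mod 139)
12^16 ≡ 35 (mod 139)
12^32 ≡ 113 (mod 139)
12^64 ≡ 120 (mod 139)
12^69 = 12^(64+4+1) ≡ 138 (mod 139).
Result is 138 ≡ −1, so (12/139) = −1.

-1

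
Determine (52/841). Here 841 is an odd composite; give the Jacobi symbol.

1

Pull out 2^2: since 841 ≡ 1 (mod 8), (2/841) = +1, so (2/841)^2 = +1.
Reciprocity: 13 ≡ 1 and 841 ≡ 1 (mod 4), so (13/841) = +(841/13).
Reduce top mod 13: now compute (9/13).
Reciprocity: 9 ≡ 1 and 13 ≡ 1 (mod 4), so (9/13) = +(13/9).
Reduce top mod 9: now compute (4/9).
Pull out 2^2: since 9 ≡ 1 (mod 8), (2/9) = +1, so (2/9)^2 = +1.
Reached (1/9) = 1. Collecting the sign flips along the way, the symbol is +1.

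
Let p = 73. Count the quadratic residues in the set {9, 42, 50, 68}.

2

(9/73) = +1 → QR.
(42/73) = -1 → non-residue.
(50/73) = +1 → QR.
(68/73) = -1 → non-residue.
Total quadratic residues among the 4: 2.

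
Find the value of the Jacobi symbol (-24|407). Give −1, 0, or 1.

First reduce: -24 ≡ 383 (mod 407).
Reciprocity: 383 ≡ 3 and 407 ≡ 3 (mod 4), so (383/407) = −(407/383).
Reduce top mod 383: now compute (24/383).
Pull out 2^3: since 383 ≡ 7 (mod 8), (2/383) = +1, so (2/383)^3 = +1.
Reciprocity: 3 ≡ 3 and 383 ≡ 3 (mod 4), so (3/383) = −(383/3).
Reduce top mod 3: now compute (2/3).
Pull out 2: since 3 ≡ 3 (mod 8), (2/3) = -1.
Reached (1/3) = 1. Collecting the sign flips along the way, the symbol is -1.

-1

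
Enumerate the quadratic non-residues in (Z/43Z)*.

Square k = 1,…,21 (k and 43−k give the same square):
1²=1, 2²=4, 3²=9, 4²=16, 5²=25, 6²=36, 7²≡6, 8²≡21, 9²≡38, 10²≡14, 11²≡35, 12²≡15, 13²≡40, 14²≡24, 15²≡10, 16²≡41, 17²≡31, 18²≡23, 19²≡17, 20²≡13, 21²≡11 (mod 43).
The residues are {1, 4, 6, 9, 10, 11, 13, 14, 15, 16, 17, 21, 23, 24, 25, 31, 35, 36, 38, 40, 41}; the non-residues are the remaining 21 nonzero classes.

2, 3, 5, 7, 8, 12, 18, 19, 20, 22, 26, 27, 28, 29, 30, 32, 33, 34, 37, 39, 42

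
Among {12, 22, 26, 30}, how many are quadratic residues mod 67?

(12/67) = -1 → non-residue.
(22/67) = +1 → QR.
(26/67) = +1 → QR.
(30/67) = -1 → non-residue.
Total quadratic residues among the 4: 2.

2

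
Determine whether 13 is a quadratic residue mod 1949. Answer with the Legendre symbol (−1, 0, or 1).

1

Reciprocity: 13 ≡ 1 and 1949 ≡ 1 (mod 4), so (13/1949) = +(1949/13).
Reduce top mod 13: now compute (12/13).
Pull out 2^2: since 13 ≡ 5 (mod 8), (2/13) = -1, so (2/13)^2 = +1.
Reciprocity: 3 ≡ 3 and 13 ≡ 1 (mod 4), so (3/13) = +(13/3).
Reduce top mod 3: now compute (1/3).
Reached (1/3) = 1. Collecting the sign flips along the way, the symbol is +1.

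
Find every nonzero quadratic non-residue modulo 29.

2,3,8,10,11,12,14,15,17,18,19,21,26,27

Square k = 1,…,14 (k and 29−k give the same square):
1²=1, 2²=4, 3²=9, 4²=16, 5²=25, 6²≡7, 7²≡20, 8²≡6, 9²≡23, 10²≡13, 11²≡5, 12²≡28, 13²≡24, 14²≡22 (mod 29).
The residues are {1, 4, 5, 6, 7, 9, 13, 16, 20, 22, 23, 24, 25, 28}; the non-residues are the remaining 14 nonzero classes.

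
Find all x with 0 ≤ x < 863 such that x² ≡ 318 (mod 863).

Since 863 ≡ 3 (mod 4), a square root of 318 is 318^((863+1)/4) = 318^216 mod 863.
Repeated squaring: 318^2≡153, 318^4≡108, 318^8≡445, 318^16≡398, 318^32≡475, 318^64≡382, 318^128≡77 (mod 863).
318^216 = 318^(128+64+16+8) ≡ 232 (mod 863).
Check: 232² = 53824 ≡ 318 (mod 863). The two roots are 232 and 631.

232, 631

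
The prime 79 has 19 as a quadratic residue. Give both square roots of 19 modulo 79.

16, 63

Since 79 ≡ 3 (mod 4), a square root of 19 is 19^((79+1)/4) = 19^20 mod 79.
Repeated squaring: 19^2≡45, 19^4≡50, 19^8≡51, 19^16≡73 (mod 79).
19^20 = 19^(16+4) ≡ 16 (mod 79).
Check: 16² = 256 ≡ 19 (mod 79). The two roots are 16 and 63.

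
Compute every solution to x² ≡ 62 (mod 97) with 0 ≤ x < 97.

16, 81

97 ≡ 1 (mod 4), so we find a root by search.
Trying successive values, 16² = 256 ≡ 62 (mod 97). The other root is 97 − 16 = 81.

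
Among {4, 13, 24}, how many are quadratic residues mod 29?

(4/29) = +1 → QR.
(13/29) = +1 → QR.
(24/29) = +1 → QR.
Total quadratic residues among the 3: 3.

3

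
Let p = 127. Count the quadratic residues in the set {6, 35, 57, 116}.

(6/127) = -1 → non-residue.
(35/127) = +1 → QR.
(57/127) = -1 → non-residue.
(116/127) = -1 → non-residue.
Total quadratic residues among the 4: 1.

1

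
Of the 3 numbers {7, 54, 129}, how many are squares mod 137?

2

(7/137) = +1 → QR.
(54/137) = -1 → non-residue.
(129/137) = +1 → QR.
Total quadratic residues among the 3: 2.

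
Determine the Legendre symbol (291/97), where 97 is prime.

First reduce: 291 ≡ 0 (mod 97).
Top reduces to 0: gcd > 1, so the symbol is 0.

0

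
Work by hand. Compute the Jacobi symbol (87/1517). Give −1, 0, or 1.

-1

Reciprocity: 87 ≡ 3 and 1517 ≡ 1 (mod 4), so (87/1517) = +(1517/87).
Reduce top mod 87: now compute (38/87).
Pull out 2: since 87 ≡ 7 (mod 8), (2/87) = +1.
Reciprocity: 19 ≡ 3 and 87 ≡ 3 (mod 4), so (19/87) = −(87/19).
Reduce top mod 19: now compute (11/19).
Reciprocity: 11 ≡ 3 and 19 ≡ 3 (mod 4), so (11/19) = −(19/11).
Reduce top mod 11: now compute (8/11).
Pull out 2^3: since 11 ≡ 3 (mod 8), (2/11) = -1, so (2/11)^3 = -1.
Reached (1/11) = 1. Collecting the sign flips along the way, the symbol is -1.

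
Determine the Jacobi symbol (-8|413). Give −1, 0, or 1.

-1

First reduce: -8 ≡ 405 (mod 413).
Reciprocity: 405 ≡ 1 and 413 ≡ 1 (mod 4), so (405/413) = +(413/405).
Reduce top mod 405: now compute (8/405).
Pull out 2^3: since 405 ≡ 5 (mod 8), (2/405) = -1, so (2/405)^3 = -1.
Reached (1/405) = 1. Collecting the sign flips along the way, the symbol is -1.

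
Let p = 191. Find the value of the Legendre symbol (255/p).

1

First reduce: 255 ≡ 64 (mod 191).
Pull out 2^6: since 191 ≡ 7 (mod 8), (2/191) = +1, so (2/191)^6 = +1.
Reached (1/191) = 1. Collecting the sign flips along the way, the symbol is +1.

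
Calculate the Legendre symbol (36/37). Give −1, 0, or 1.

1

Euler's criterion: (36/37) ≡ 36^18 (mod 37).
36^2 ≡ 1 (mod 37)
36^4 ≡ 1 (mod 37)
36^8 ≡ 1 (mod 37)
36^16 ≡ 1 (mod 37)
36^18 = 36^(16+2) ≡ 1 (mod 37).
Result is 1, so (36/37) = 1.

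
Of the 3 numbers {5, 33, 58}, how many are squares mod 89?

1

(5/89) = +1 → QR.
(33/89) = -1 → non-residue.
(58/89) = -1 → non-residue.
Total quadratic residues among the 3: 1.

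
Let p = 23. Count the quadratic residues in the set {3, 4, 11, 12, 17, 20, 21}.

(3/23) = +1 → QR.
(4/23) = +1 → QR.
(11/23) = -1 → non-residue.
(12/23) = +1 → QR.
(17/23) = -1 → non-residue.
(20/23) = -1 → non-residue.
(21/23) = -1 → non-residue.
Total quadratic residues among the 7: 3.

3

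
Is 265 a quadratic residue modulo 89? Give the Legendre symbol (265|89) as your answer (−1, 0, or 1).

1

Euler's criterion: (265/89) ≡ 87^44 (mod 89).
87^2 ≡ 4 (mod 89)
87^4 ≡ 16 (mod 89)
87^8 ≡ 78 (mod 89)
87^16 ≡ 32 (mod 89)
87^32 ≡ 45 (mod 89)
87^44 = 87^(32+8+4) ≡ 1 (mod 89).
Result is 1, so (265/89) = 1.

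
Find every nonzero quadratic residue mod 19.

Square k = 1,…,9 (k and 19−k give the same square):
1²=1, 2²=4, 3²=9, 4²=16, 5²≡6, 6²≡17, 7²≡11, 8²≡7, 9²≡5 (mod 19).
So the quadratic residues mod 19 are {1, 4, 5, 6, 7, 9, 11, 16, 17}.

1, 4, 5, 6, 7, 9, 11, 16, 17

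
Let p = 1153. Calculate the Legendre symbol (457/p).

Reciprocity: 457 ≡ 1 and 1153 ≡ 1 (mod 4), so (457/1153) = +(1153/457).
Reduce top mod 457: now compute (239/457).
Reciprocity: 239 ≡ 3 and 457 ≡ 1 (mod 4), so (239/457) = +(457/239).
Reduce top mod 239: now compute (218/239).
Pull out 2: since 239 ≡ 7 (mod 8), (2/239) = +1.
Reciprocity: 109 ≡ 1 and 239 ≡ 3 (mod 4), so (109/239) = +(239/109).
Reduce top mod 109: now compute (21/109).
Reciprocity: 21 ≡ 1 and 109 ≡ 1 (mod 4), so (21/109) = +(109/21).
Reduce top mod 21: now compute (4/21).
Pull out 2^2: since 21 ≡ 5 (mod 8), (2/21) = -1, so (2/21)^2 = +1.
Reached (1/21) = 1. Collecting the sign flips along the way, the symbol is +1.

1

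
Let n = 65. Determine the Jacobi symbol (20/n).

0

Pull out 2^2: since 65 ≡ 1 (mod 8), (2/65) = +1, so (2/65)^2 = +1.
Reciprocity: 5 ≡ 1 and 65 ≡ 1 (mod 4), so (5/65) = +(65/5).
Reduce top mod 5: now compute (0/5).
Top reduces to 0: gcd > 1, so the symbol is 0.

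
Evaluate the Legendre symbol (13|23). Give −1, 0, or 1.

1

Euler's criterion: (13/23) ≡ 13^11 (mod 23).
13^2 ≡ 8 (mod 23)
13^4 ≡ 18 (mod 23)
13^8 ≡ 2 (mod 23)
13^11 = 13^(8+2+1) ≡ 1 (mod 23).
Result is 1, so (13/23) = 1.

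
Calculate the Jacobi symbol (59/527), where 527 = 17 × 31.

Reciprocity: 59 ≡ 3 and 527 ≡ 3 (mod 4), so (59/527) = −(527/59).
Reduce top mod 59: now compute (55/59).
Reciprocity: 55 ≡ 3 and 59 ≡ 3 (mod 4), so (55/59) = −(59/55).
Reduce top mod 55: now compute (4/55).
Pull out 2^2: since 55 ≡ 7 (mod 8), (2/55) = +1, so (2/55)^2 = +1.
Reached (1/55) = 1. Collecting the sign flips along the way, the symbol is +1.

1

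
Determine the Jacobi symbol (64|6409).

1

Pull out 2^6: since 6409 ≡ 1 (mod 8), (2/6409) = +1, so (2/6409)^6 = +1.
Reached (1/6409) = 1. Collecting the sign flips along the way, the symbol is +1.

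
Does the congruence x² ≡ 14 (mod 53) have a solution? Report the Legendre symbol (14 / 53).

-1

Euler's criterion: (14/53) ≡ 14^26 (mod 53).
14^2 ≡ 37 (mod 53)
14^4 ≡ 44 (mod 53)
14^8 ≡ 28 (mod 53)
14^16 ≡ 42 (mod 53)
14^26 = 14^(16+8+2) ≡ 52 (mod 53).
Result is 52 ≡ −1, so (14/53) = −1.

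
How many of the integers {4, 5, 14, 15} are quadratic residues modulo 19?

2

(4/19) = +1 → QR.
(5/19) = +1 → QR.
(14/19) = -1 → non-residue.
(15/19) = -1 → non-residue.
Total quadratic residues among the 4: 2.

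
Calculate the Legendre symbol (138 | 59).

First reduce: 138 ≡ 20 (mod 59).
Pull out 2^2: since 59 ≡ 3 (mod 8), (2/59) = -1, so (2/59)^2 = +1.
Reciprocity: 5 ≡ 1 and 59 ≡ 3 (mod 4), so (5/59) = +(59/5).
Reduce top mod 5: now compute (4/5).
Pull out 2^2: since 5 ≡ 5 (mod 8), (2/5) = -1, so (2/5)^2 = +1.
Reached (1/5) = 1. Collecting the sign flips along the way, the symbol is +1.

1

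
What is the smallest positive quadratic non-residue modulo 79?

3

(2/79) = +1, so 2 is a residue.
(3/79) = −1, so 3 is the smallest positive non-residue mod 79.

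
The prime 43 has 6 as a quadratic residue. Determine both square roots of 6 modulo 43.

Since 43 ≡ 3 (mod 4), a square root of 6 is 6^((43+1)/4) = 6^11 mod 43.
Repeated squaring: 6^2≡36, 6^4≡6, 6^8≡36 (mod 43).
6^11 = 6^(8+2+1) ≡ 36 (mod 43).
Check: 36² = 1296 ≡ 6 (mod 43). The two roots are 7 and 36.

7, 36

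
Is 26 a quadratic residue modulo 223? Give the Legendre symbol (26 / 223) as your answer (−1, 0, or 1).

Euler's criterion: (26/223) ≡ 26^111 (mod 223).
26^2 ≡ 7 (mod 223)
26^4 ≡ 49 (mod 223)
26^8 ≡ 171 (mod 223)
26^16 ≡ 28 (mod 223)
26^32 ≡ 115 (mod 223)
26^64 ≡ 68 (mod 223)
26^111 = 26^(64+32+8+4+2+1) ≡ 222 (mod 223).
Result is 222 ≡ −1, so (26/223) = −1.

-1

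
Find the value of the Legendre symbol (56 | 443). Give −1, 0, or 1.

Euler's criterion: (56/443) ≡ 56^221 (mod 443).
56^2 ≡ 35 (mod 443)
56^4 ≡ 339 (mod 443)
56^8 ≡ 184 (mod 443)
56^16 ≡ 188 (mod 443)
56^32 ≡ 347 (mod 443)
56^64 ≡ 356 (mod 443)
56^128 ≡ 38 (mod 443)
56^221 = 56^(128+64+16+8+4+1) ≡ 1 (mod 443).
Result is 1, so (56/443) = 1.

1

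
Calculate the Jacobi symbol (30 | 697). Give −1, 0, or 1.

-1

Pull out 2: since 697 ≡ 1 (mod 8), (2/697) = +1.
Reciprocity: 15 ≡ 3 and 697 ≡ 1 (mod 4), so (15/697) = +(697/15).
Reduce top mod 15: now compute (7/15).
Reciprocity: 7 ≡ 3 and 15 ≡ 3 (mod 4), so (7/15) = −(15/7).
Reduce top mod 7: now compute (1/7).
Reached (1/7) = 1. Collecting the sign flips along the way, the symbol is -1.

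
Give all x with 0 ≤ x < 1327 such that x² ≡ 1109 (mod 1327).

Since 1327 ≡ 3 (mod 4), a square root of 1109 is 1109^((1327+1)/4) = 1109^332 mod 1327.
Repeated squaring: 1109^2≡1079, 1109^4≡462, 1109^8≡1124, 1109^16≡72, 1109^32≡1203, 1109^64≡779, 1109^128≡402, 1109^256≡1037 (mod 1327).
1109^332 = 1109^(256+64+8+4) ≡ 88 (mod 1327).
Check: 88² = 7744 ≡ 1109 (mod 1327). The two roots are 88 and 1239.

88, 1239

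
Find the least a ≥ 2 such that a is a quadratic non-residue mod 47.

(2/47) = +1, so 2 is a residue.
(3/47) = +1, so 3 is a residue.
(4/47) = +1, so 4 is a residue.
(5/47) = −1, so 5 is the smallest positive non-residue mod 47.

5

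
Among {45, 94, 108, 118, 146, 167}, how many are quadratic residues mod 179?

(45/179) = +1 → QR.
(94/179) = -1 → non-residue.
(108/179) = +1 → QR.
(118/179) = -1 → non-residue.
(146/179) = +1 → QR.
(167/179) = -1 → non-residue.
Total quadratic residues among the 6: 3.

3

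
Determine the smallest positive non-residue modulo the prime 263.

5

(2/263) = +1, so 2 is a residue.
(3/263) = +1, so 3 is a residue.
(4/263) = +1, so 4 is a residue.
(5/263) = −1, so 5 is the smallest positive non-residue mod 263.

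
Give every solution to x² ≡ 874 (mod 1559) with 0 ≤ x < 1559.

593, 966

Since 1559 ≡ 3 (mod 4), a square root of 874 is 874^((1559+1)/4) = 874^390 mod 1559.
Repeated squaring: 874^2≡1525, 874^4≡1156, 874^8≡273, 874^16≡1256, 874^32≡1387, 874^64≡1522, 874^128≡1369, 874^256≡243 (mod 1559).
874^390 = 874^(256+128+4+2) ≡ 593 (mod 1559).
Check: 593² = 351649 ≡ 874 (mod 1559). The two roots are 593 and 966.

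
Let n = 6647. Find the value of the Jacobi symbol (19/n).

Reciprocity: 19 ≡ 3 and 6647 ≡ 3 (mod 4), so (19/6647) = −(6647/19).
Reduce top mod 19: now compute (16/19).
Pull out 2^4: since 19 ≡ 3 (mod 8), (2/19) = -1, so (2/19)^4 = +1.
Reached (1/19) = 1. Collecting the sign flips along the way, the symbol is -1.

-1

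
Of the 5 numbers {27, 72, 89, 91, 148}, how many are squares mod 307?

2

(27/307) = -1 → non-residue.
(72/307) = -1 → non-residue.
(89/307) = +1 → QR.
(91/307) = -1 → non-residue.
(148/307) = +1 → QR.
Total quadratic residues among the 5: 2.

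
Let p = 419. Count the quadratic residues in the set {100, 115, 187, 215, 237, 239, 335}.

(100/419) = +1 → QR.
(115/419) = +1 → QR.
(187/419) = +1 → QR.
(215/419) = +1 → QR.
(237/419) = +1 → QR.
(239/419) = -1 → non-residue.
(335/419) = -1 → non-residue.
Total quadratic residues among the 7: 5.

5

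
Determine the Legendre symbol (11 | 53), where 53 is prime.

Euler's criterion: (11/53) ≡ 11^26 (mod 53).
11^2 ≡ 15 (mod 53)
11^4 ≡ 13 (mod 53)
11^8 ≡ 10 (mod 53)
11^16 ≡ 47 (mod 53)
11^26 = 11^(16+8+2) ≡ 1 (mod 53).
Result is 1, so (11/53) = 1.

1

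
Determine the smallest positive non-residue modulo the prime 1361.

(2/1361) = +1, so 2 is a residue.
(3/1361) = −1, so 3 is the smallest positive non-residue mod 1361.

3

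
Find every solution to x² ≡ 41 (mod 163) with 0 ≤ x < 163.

81, 82

Since 163 ≡ 3 (mod 4), a square root of 41 is 41^((163+1)/4) = 41^41 mod 163.
Repeated squaring: 41^2≡51, 41^4≡156, 41^8≡49, 41^16≡119, 41^32≡143 (mod 163).
41^41 = 41^(32+8+1) ≡ 81 (mod 163).
Check: 81² = 6561 ≡ 41 (mod 163). The two roots are 81 and 82.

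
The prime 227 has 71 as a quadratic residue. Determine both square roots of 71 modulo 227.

57, 170

Since 227 ≡ 3 (mod 4), a square root of 71 is 71^((227+1)/4) = 71^57 mod 227.
Repeated squaring: 71^2≡47, 71^4≡166, 71^8≡89, 71^16≡203, 71^32≡122 (mod 227).
71^57 = 71^(32+16+8+1) ≡ 57 (mod 227).
Check: 57² = 3249 ≡ 71 (mod 227). The two roots are 57 and 170.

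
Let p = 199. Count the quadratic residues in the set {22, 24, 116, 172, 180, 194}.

(22/199) = -1 → non-residue.
(24/199) = -1 → non-residue.
(116/199) = +1 → QR.
(172/199) = +1 → QR.
(180/199) = +1 → QR.
(194/199) = -1 → non-residue.
Total quadratic residues among the 6: 3.

3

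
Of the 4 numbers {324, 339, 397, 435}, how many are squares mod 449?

(324/449) = +1 → QR.
(339/449) = +1 → QR.
(397/449) = -1 → non-residue.
(435/449) = +1 → QR.
Total quadratic residues among the 4: 3.

3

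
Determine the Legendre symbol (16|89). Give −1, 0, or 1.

Pull out 2^4: since 89 ≡ 1 (mod 8), (2/89) = +1, so (2/89)^4 = +1.
Reached (1/89) = 1. Collecting the sign flips along the way, the symbol is +1.

1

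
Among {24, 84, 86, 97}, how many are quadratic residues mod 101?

(24/101) = +1 → QR.
(84/101) = +1 → QR.
(86/101) = -1 → non-residue.
(97/101) = +1 → QR.
Total quadratic residues among the 4: 3.

3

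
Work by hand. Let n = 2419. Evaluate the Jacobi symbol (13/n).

1

Reciprocity: 13 ≡ 1 and 2419 ≡ 3 (mod 4), so (13/2419) = +(2419/13).
Reduce top mod 13: now compute (1/13).
Reached (1/13) = 1. Collecting the sign flips along the way, the symbol is +1.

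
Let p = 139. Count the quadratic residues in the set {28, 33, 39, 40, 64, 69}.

3

(28/139) = +1 → QR.
(33/139) = -1 → non-residue.
(39/139) = -1 → non-residue.
(40/139) = -1 → non-residue.
(64/139) = +1 → QR.
(69/139) = +1 → QR.
Total quadratic residues among the 6: 3.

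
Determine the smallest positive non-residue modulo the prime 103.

(2/103) = +1, so 2 is a residue.
(3/103) = −1, so 3 is the smallest positive non-residue mod 103.

3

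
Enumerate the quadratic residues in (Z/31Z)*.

1 2 4 5 7 8 9 10 14 16 18 19 20 25 28

Square k = 1,…,15 (k and 31−k give the same square):
1²=1, 2²=4, 3²=9, 4²=16, 5²=25, 6²≡5, 7²≡18, 8²≡2, 9²≡19, 10²≡7, 11²≡28, 12²≡20, 13²≡14, 14²≡10, 15²≡8 (mod 31).
So the quadratic residues mod 31 are {1, 2, 4, 5, 7, 8, 9, 10, 14, 16, 18, 19, 20, 25, 28}.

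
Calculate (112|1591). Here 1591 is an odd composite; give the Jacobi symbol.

-1

Pull out 2^4: since 1591 ≡ 7 (mod 8), (2/1591) = +1, so (2/1591)^4 = +1.
Reciprocity: 7 ≡ 3 and 1591 ≡ 3 (mod 4), so (7/1591) = −(1591/7).
Reduce top mod 7: now compute (2/7).
Pull out 2: since 7 ≡ 7 (mod 8), (2/7) = +1.
Reached (1/7) = 1. Collecting the sign flips along the way, the symbol is -1.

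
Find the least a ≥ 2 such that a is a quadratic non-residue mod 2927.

(2/2927) = +1, so 2 is a residue.
(3/2927) = +1, so 3 is a residue.
(4/2927) = +1, so 4 is a residue.
(5/2927) = −1, so 5 is the smallest positive non-residue mod 2927.

5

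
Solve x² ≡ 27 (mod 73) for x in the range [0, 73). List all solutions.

73 ≡ 1 (mod 4), so we find a root by search.
Trying successive values, 10² = 100 ≡ 27 (mod 73). The other root is 73 − 10 = 63.

10, 63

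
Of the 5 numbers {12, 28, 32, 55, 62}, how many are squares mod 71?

(12/71) = +1 → QR.
(28/71) = -1 → non-residue.
(32/71) = +1 → QR.
(55/71) = -1 → non-residue.
(62/71) = -1 → non-residue.
Total quadratic residues among the 5: 2.

2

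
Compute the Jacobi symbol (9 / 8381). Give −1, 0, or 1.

1

Reciprocity: 9 ≡ 1 and 8381 ≡ 1 (mod 4), so (9/8381) = +(8381/9).
Reduce top mod 9: now compute (2/9).
Pull out 2: since 9 ≡ 1 (mod 8), (2/9) = +1.
Reached (1/9) = 1. Collecting the sign flips along the way, the symbol is +1.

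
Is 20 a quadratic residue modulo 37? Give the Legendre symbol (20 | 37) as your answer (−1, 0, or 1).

-1

Euler's criterion: (20/37) ≡ 20^18 (mod 37).
20^2 ≡ 30 (mod 37)
20^4 ≡ 12 (mod 37)
20^8 ≡ 33 (mod 37)
20^16 ≡ 16 (mod 37)
20^18 = 20^(16+2) ≡ 36 (mod 37).
Result is 36 ≡ −1, so (20/37) = −1.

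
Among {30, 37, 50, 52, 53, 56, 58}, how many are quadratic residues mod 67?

(30/67) = -1 → non-residue.
(37/67) = +1 → QR.
(50/67) = -1 → non-residue.
(52/67) = -1 → non-residue.
(53/67) = -1 → non-residue.
(56/67) = +1 → QR.
(58/67) = -1 → non-residue.
Total quadratic residues among the 7: 2.

2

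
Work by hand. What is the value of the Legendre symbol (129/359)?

Reciprocity: 129 ≡ 1 and 359 ≡ 3 (mod 4), so (129/359) = +(359/129).
Reduce top mod 129: now compute (101/129).
Reciprocity: 101 ≡ 1 and 129 ≡ 1 (mod 4), so (101/129) = +(129/101).
Reduce top mod 101: now compute (28/101).
Pull out 2^2: since 101 ≡ 5 (mod 8), (2/101) = -1, so (2/101)^2 = +1.
Reciprocity: 7 ≡ 3 and 101 ≡ 1 (mod 4), so (7/101) = +(101/7).
Reduce top mod 7: now compute (3/7).
Reciprocity: 3 ≡ 3 and 7 ≡ 3 (mod 4), so (3/7) = −(7/3).
Reduce top mod 3: now compute (1/3).
Reached (1/3) = 1. Collecting the sign flips along the way, the symbol is -1.

-1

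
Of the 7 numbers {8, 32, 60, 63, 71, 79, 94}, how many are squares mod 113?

4

(8/113) = +1 → QR.
(32/113) = +1 → QR.
(60/113) = +1 → QR.
(63/113) = +1 → QR.
(71/113) = -1 → non-residue.
(79/113) = -1 → non-residue.
(94/113) = -1 → non-residue.
Total quadratic residues among the 7: 4.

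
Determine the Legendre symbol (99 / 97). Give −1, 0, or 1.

First reduce: 99 ≡ 2 (mod 97).
Pull out 2: since 97 ≡ 1 (mod 8), (2/97) = +1.
Reached (1/97) = 1. Collecting the sign flips along the way, the symbol is +1.

1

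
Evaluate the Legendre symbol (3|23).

Reciprocity: 3 ≡ 3 and 23 ≡ 3 (mod 4), so (3/23) = −(23/3).
Reduce top mod 3: now compute (2/3).
Pull out 2: since 3 ≡ 3 (mod 8), (2/3) = -1.
Reached (1/3) = 1. Collecting the sign flips along the way, the symbol is +1.

1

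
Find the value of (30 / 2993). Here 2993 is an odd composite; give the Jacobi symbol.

1

Pull out 2: since 2993 ≡ 1 (mod 8), (2/2993) = +1.
Reciprocity: 15 ≡ 3 and 2993 ≡ 1 (mod 4), so (15/2993) = +(2993/15).
Reduce top mod 15: now compute (8/15).
Pull out 2^3: since 15 ≡ 7 (mod 8), (2/15) = +1, so (2/15)^3 = +1.
Reached (1/15) = 1. Collecting the sign flips along the way, the symbol is +1.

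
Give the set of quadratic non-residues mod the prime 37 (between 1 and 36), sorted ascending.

2,5,6,8,13,14,15,17,18,19,20,22,23,24,29,31,32,35

Square k = 1,…,18 (k and 37−k give the same square):
1²=1, 2²=4, 3²=9, 4²=16, 5²=25, 6²=36, 7²≡12, 8²≡27, 9²≡7, 10²≡26, 11²≡10, 12²≡33, 13²≡21, 14²≡11, 15²≡3, 16²≡34, 17²≡30, 18²≡28 (mod 37).
The residues are {1, 3, 4, 7, 9, 10, 11, 12, 16, 21, 25, 26, 27, 28, 30, 33, 34, 36}; the non-residues are the remaining 18 nonzero classes.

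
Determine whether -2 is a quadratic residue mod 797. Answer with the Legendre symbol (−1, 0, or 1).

First reduce: -2 ≡ 795 (mod 797).
Reciprocity: 795 ≡ 3 and 797 ≡ 1 (mod 4), so (795/797) = +(797/795).
Reduce top mod 795: now compute (2/795).
Pull out 2: since 795 ≡ 3 (mod 8), (2/795) = -1.
Reached (1/795) = 1. Collecting the sign flips along the way, the symbol is -1.

-1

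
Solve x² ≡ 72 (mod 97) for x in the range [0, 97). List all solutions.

97 ≡ 1 (mod 4), so we find a root by search.
Trying successive values, 13² = 169 ≡ 72 (mod 97). The other root is 97 − 13 = 84.

13, 84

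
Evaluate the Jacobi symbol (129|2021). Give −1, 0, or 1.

Reciprocity: 129 ≡ 1 and 2021 ≡ 1 (mod 4), so (129/2021) = +(2021/129).
Reduce top mod 129: now compute (86/129).
Pull out 2: since 129 ≡ 1 (mod 8), (2/129) = +1.
Reciprocity: 43 ≡ 3 and 129 ≡ 1 (mod 4), so (43/129) = +(129/43).
Reduce top mod 43: now compute (0/43).
Top reduces to 0: gcd > 1, so the symbol is 0.

0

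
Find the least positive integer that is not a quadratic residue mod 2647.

3

(2/2647) = +1, so 2 is a residue.
(3/2647) = −1, so 3 is the smallest positive non-residue mod 2647.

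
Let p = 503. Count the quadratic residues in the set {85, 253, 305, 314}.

2

(85/503) = +1 → QR.
(253/503) = +1 → QR.
(305/503) = -1 → non-residue.
(314/503) = -1 → non-residue.
Total quadratic residues among the 4: 2.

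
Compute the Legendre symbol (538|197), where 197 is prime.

1

Euler's criterion: (538/197) ≡ 144^98 (mod 197).
144^2 ≡ 51 (mod 197)
144^4 ≡ 40 (mod 197)
144^8 ≡ 24 (mod 197)
144^16 ≡ 182 (mod 197)
144^32 ≡ 28 (mod 197)
144^64 ≡ 193 (mod 197)
144^98 = 144^(64+32+2) ≡ 1 (mod 197).
Result is 1, so (538/197) = 1.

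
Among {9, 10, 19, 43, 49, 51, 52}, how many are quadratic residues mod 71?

(9/71) = +1 → QR.
(10/71) = +1 → QR.
(19/71) = +1 → QR.
(43/71) = +1 → QR.
(49/71) = +1 → QR.
(51/71) = -1 → non-residue.
(52/71) = -1 → non-residue.
Total quadratic residues among the 7: 5.

5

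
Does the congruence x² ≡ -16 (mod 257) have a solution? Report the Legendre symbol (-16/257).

Euler's criterion: (-16/257) ≡ 241^128 (mod 257).
241^2 ≡ 256 (mod 257)
241^4 ≡ 1 (mod 257)
241^8 ≡ 1 (mod 257)
241^16 ≡ 1 (mod 257)
241^32 ≡ 1 (mod 257)
241^64 ≡ 1 (mod 257)
241^128 ≡ 1 (mod 257)
241^128 = 241^(128) ≡ 1 (mod 257).
Result is 1, so (-16/257) = 1.

1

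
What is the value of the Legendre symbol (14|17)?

-1

Pull out 2: since 17 ≡ 1 (mod 8), (2/17) = +1.
Reciprocity: 7 ≡ 3 and 17 ≡ 1 (mod 4), so (7/17) = +(17/7).
Reduce top mod 7: now compute (3/7).
Reciprocity: 3 ≡ 3 and 7 ≡ 3 (mod 4), so (3/7) = −(7/3).
Reduce top mod 3: now compute (1/3).
Reached (1/3) = 1. Collecting the sign flips along the way, the symbol is -1.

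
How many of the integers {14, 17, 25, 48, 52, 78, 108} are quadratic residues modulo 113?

3

(14/113) = +1 → QR.
(17/113) = -1 → non-residue.
(25/113) = +1 → QR.
(48/113) = -1 → non-residue.
(52/113) = +1 → QR.
(78/113) = -1 → non-residue.
(108/113) = -1 → non-residue.
Total quadratic residues among the 7: 3.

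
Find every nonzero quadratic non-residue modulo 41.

Square k = 1,…,20 (k and 41−k give the same square):
1²=1, 2²=4, 3²=9, 4²=16, 5²=25, 6²=36, 7²≡8, 8²≡23, 9²≡40, 10²≡18, 11²≡39, 12²≡21, 13²≡5, 14²≡32, 15²≡20, 16²≡10, 17²≡2, 18²≡37, 19²≡33, 20²≡31 (mod 41).
The residues are {1, 2, 4, 5, 8, 9, 10, 16, 18, 20, 21, 23, 25, 31, 32, 33, 36, 37, 39, 40}; the non-residues are the remaining 20 nonzero classes.

3,6,7,11,12,13,14,15,17,19,22,24,26,27,28,29,30,34,35,38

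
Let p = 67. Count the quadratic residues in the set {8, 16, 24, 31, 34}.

(8/67) = -1 → non-residue.
(16/67) = +1 → QR.
(24/67) = +1 → QR.
(31/67) = -1 → non-residue.
(34/67) = -1 → non-residue.
Total quadratic residues among the 5: 2.

2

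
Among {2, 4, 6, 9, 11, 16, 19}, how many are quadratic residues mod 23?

(2/23) = +1 → QR.
(4/23) = +1 → QR.
(6/23) = +1 → QR.
(9/23) = +1 → QR.
(11/23) = -1 → non-residue.
(16/23) = +1 → QR.
(19/23) = -1 → non-residue.
Total quadratic residues among the 7: 5.

5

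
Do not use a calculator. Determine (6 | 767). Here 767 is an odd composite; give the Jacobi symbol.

1

Pull out 2: since 767 ≡ 7 (mod 8), (2/767) = +1.
Reciprocity: 3 ≡ 3 and 767 ≡ 3 (mod 4), so (3/767) = −(767/3).
Reduce top mod 3: now compute (2/3).
Pull out 2: since 3 ≡ 3 (mod 8), (2/3) = -1.
Reached (1/3) = 1. Collecting the sign flips along the way, the symbol is +1.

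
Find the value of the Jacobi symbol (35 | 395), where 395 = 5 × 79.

Reciprocity: 35 ≡ 3 and 395 ≡ 3 (mod 4), so (35/395) = −(395/35).
Reduce top mod 35: now compute (10/35).
Pull out 2: since 35 ≡ 3 (mod 8), (2/35) = -1.
Reciprocity: 5 ≡ 1 and 35 ≡ 3 (mod 4), so (5/35) = +(35/5).
Reduce top mod 5: now compute (0/5).
Top reduces to 0: gcd > 1, so the symbol is 0.

0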